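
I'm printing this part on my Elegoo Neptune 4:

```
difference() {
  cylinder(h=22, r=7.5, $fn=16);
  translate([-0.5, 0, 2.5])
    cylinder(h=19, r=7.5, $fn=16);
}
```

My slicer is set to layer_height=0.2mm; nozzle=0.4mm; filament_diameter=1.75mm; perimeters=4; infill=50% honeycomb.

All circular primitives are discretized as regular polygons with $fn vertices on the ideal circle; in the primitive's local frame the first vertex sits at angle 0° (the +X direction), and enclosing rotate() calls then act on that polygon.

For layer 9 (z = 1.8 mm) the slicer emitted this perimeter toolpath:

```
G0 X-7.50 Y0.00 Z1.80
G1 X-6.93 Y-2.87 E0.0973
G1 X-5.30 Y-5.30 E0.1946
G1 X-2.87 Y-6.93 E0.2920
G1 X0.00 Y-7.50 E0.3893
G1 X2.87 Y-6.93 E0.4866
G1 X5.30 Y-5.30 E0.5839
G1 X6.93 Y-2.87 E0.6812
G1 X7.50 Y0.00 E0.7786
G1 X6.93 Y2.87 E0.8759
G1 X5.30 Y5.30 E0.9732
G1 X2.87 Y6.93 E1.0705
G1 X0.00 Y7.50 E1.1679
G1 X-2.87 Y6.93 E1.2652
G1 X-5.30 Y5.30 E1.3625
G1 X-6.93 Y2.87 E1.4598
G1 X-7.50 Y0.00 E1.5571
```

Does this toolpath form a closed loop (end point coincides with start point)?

Start point (G0): (-7.50, 0.00). End point (last G1): the path returns to the start — closed.

yes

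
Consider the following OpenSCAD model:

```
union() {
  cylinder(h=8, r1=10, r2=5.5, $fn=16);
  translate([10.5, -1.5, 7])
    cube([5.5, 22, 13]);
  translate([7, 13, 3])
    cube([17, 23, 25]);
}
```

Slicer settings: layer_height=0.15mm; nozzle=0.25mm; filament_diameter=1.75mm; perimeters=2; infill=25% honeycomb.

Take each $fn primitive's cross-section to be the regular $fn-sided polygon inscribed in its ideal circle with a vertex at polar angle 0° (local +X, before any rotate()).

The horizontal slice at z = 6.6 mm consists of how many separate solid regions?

2

At z = 6.6 mm: the cone contributes a regular 16-gon of circumradius 6.287 (interpolated between r1=10 and r2=5.5 at t=0.825); the cube at (10.5, -1.5) is not intersected at this z (z outside [7, 20]); the 17×23 cube at (7, 13) contributes its full rectangle; Combining (union): the 2 present regions are separate (no shared area or edge), so areas and boundary lengths simply add and each stays a separate island — 2 connected regions. The result has 2 disconnected regions.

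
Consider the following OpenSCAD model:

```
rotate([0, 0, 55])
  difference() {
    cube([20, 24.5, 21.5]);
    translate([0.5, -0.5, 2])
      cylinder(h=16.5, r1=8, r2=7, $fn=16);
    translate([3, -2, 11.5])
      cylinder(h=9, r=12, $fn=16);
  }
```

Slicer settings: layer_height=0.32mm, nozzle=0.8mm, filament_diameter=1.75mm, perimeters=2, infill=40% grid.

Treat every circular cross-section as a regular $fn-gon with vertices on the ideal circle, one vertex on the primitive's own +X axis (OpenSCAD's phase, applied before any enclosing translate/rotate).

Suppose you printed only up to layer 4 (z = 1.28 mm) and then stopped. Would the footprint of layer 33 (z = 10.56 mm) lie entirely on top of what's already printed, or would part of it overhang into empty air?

Compare the two slices. At z = 1.28: the cube (footprint 20×24.5) is included at this height (area 490.00 mm²); the cone at (0.5, -0.5) is absent (z outside [2, 18.5]); the cylinder at (3, -2) is absent (z outside [11.5, 20.5]); Taking the first minus the rest: none of the subtracted shapes is present at this height, so the 20×24.5 cube is unchanged — area = 490.00 mm²; (whole slice rotated 55° about Z — lengths, areas and connectivity unchanged). At z = 10.56: the 20×24.5 cube contributes its full rectangle (area 490.00 mm²); the cone at (0.5, -0.5) contributes a regular 16-gon of circumradius 7.481 (interpolated between r1=8 and r2=7 at t=0.519) (area = (16/2)·7.481²·sin(360°/16) = 171.35 mm²); the cylinder at (3, -2) is not intersected at this z (z outside [11.5, 20.5]); After the difference (first − rest): starting from the 20×24.5 cube (490.00 mm²), the cone at (0.5, -0.5) partially overlaps it — only the 42.59 mm² overlap (of its 171.35 mm²) is removed, clipping the outline — area = 447.41 mm²; (rotated 55° about Z; rotation is an isometry so areas/perimeters/island counts are preserved). Checking containment: the cross-section at z = 10.56 is a subset of the cross-section at z = 1.28.

entirely on top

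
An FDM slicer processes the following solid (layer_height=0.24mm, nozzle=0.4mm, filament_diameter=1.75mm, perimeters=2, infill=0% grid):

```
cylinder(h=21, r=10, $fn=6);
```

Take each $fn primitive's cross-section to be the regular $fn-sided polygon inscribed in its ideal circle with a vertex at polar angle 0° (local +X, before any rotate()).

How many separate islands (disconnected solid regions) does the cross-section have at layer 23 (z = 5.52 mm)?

At z = 5.52 mm: the cylinder: section is a regular 6-gon, circumradius r=10. Overall, the cross-section is a single solid region. Island count = 1.

1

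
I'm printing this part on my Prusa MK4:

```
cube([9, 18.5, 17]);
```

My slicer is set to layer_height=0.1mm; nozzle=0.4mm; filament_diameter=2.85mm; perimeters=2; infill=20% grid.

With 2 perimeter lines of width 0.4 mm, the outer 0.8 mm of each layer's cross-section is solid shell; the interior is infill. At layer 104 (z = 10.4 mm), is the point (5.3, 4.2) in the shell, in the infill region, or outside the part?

infill

At z = 10.4 mm: the 9×18.5 cube contributes its full rectangle. Overall, the cross-section is a single solid region. The nearest boundary edge runs (9.00, 0.00)→(9.00, 18.50); distance from the point to it = 3.70 mm. The point is inside the cross-section and 3.70 mm from the nearest boundary — more than the 0.8 mm shell width (2 × 0.4), so it's in the infill interior.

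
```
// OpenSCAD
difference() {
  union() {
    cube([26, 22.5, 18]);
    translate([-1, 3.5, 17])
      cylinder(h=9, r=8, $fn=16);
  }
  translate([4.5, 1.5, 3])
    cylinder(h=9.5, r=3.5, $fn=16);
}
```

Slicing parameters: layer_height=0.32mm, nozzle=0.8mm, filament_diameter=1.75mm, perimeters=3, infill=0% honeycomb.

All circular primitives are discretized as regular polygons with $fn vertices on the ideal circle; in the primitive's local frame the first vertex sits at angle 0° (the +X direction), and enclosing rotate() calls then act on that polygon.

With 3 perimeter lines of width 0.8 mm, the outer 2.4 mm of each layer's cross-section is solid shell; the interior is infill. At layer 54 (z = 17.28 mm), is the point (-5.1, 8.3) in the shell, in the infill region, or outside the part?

shell

At z = 17.28 mm: the 26×22.5 cube contributes its full rectangle; the r=8 cylinder at (-1, 3.5) contributes a regular 16-gon of circumradius 8; Taking the union: the regions partially overlap (shared area 64.32 mm²), so overlapping operands fuse into one piece — 1 connected region; the cylinder at (4.5, 1.5) does not reach this height (z outside [3, 12.5]); Taking the first minus the rest: none of the subtracted shapes is present at this height, so the result so far is unchanged — 1 connected region. Overall, the cross-section is a single solid region. The nearest boundary edge runs (-6.66, 9.16)→(-4.06, 10.89); distance from the point to it = 1.58 mm. The point is inside the cross-section, 1.58 mm from the nearest boundary — within the 2.4 mm shell band (3 × 0.8).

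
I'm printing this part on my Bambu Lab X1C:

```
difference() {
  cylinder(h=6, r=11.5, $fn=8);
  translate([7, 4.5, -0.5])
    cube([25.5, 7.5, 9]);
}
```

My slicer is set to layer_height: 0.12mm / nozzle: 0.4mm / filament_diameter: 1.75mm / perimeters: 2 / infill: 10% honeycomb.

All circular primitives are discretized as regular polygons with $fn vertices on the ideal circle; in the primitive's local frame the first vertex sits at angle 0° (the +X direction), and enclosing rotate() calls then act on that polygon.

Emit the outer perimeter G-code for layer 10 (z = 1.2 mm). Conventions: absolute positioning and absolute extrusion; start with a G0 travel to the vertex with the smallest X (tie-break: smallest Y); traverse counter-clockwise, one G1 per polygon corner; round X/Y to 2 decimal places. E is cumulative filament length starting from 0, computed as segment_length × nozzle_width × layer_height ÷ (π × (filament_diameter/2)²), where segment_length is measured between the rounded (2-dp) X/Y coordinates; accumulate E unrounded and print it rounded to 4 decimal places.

At z = 1.2 mm: the r=11.5 cylinder contributes a regular 8-gon of circumradius 11.5; the cube at (7, 4.5) (footprint 25.5×7.5) is included at this height; Subtracting the remaining from the first: starting from the r=11.5 cylinder, the 25.5×7.5 cube at (7, 4.5) partially overlaps it — only the 7.11 mm² overlap (of its 191.25 mm²) is removed, clipping the outline — 1 connected region. The outline is a single polygon with 10 vertices. Extrusion per mm of travel: 0.4 × 0.12 / (π × 0.875²) = 0.019956. Accumulating E over each segment gives final E = 1.4367.

G0 X-11.50 Y0.00 Z1.20
G1 X-8.13 Y-8.13 E0.1756
G1 X0.00 Y-11.50 E0.3513
G1 X8.13 Y-8.13 E0.5269
G1 X11.50 Y0.00 E0.7025
G1 X9.64 Y4.50 E0.7997
G1 X7.00 Y4.50 E0.8524
G1 X7.00 Y8.60 E0.9342
G1 X0.00 Y11.50 E1.0854
G1 X-8.13 Y8.13 E1.2610
G1 X-11.50 Y0.00 E1.4367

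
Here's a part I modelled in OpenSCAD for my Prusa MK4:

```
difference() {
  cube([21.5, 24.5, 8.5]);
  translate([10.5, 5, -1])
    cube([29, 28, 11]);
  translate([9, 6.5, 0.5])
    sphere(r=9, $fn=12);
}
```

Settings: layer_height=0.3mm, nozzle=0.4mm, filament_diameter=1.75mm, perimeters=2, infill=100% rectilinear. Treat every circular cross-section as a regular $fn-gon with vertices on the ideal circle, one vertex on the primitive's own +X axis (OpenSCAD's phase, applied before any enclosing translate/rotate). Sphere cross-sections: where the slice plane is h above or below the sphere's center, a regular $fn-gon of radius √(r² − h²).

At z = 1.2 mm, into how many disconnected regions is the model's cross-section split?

2

At z = 1.2 mm: the 21.5×24.5 cube contributes its full rectangle; the 29×28 cube at (10.5, 5) contributes its full rectangle; the sphere at (9, 6.5): section is a regular 12-gon, circumradius = √(r²−h²) = √(9²−0.7²) = 8.973; After the difference (first − rest): starting from the 21.5×24.5 cube, the 29×28 cube at (10.5, 5) partially overlaps it — only the 214.50 mm² overlap (of its 812.00 mm²) is removed, clipping the outline; the r=9 sphere at (9, 6.5) partially overlaps it — only the 164.99 mm² overlap (of its 241.53 mm²) is removed, clipping the outline — 2 connected regions. The result has 2 disconnected regions.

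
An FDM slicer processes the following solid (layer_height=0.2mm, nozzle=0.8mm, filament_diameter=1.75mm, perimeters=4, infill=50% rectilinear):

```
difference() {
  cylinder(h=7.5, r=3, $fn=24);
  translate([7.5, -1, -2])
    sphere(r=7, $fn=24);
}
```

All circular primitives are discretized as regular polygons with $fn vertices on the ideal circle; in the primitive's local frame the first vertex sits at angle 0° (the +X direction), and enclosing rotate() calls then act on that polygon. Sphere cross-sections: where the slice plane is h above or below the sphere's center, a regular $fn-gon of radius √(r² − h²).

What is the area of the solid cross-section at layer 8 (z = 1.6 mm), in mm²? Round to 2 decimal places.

23.78 mm²

At z = 1.6 mm: the cylinder: section is a regular 24-gon, circumradius r=3 (area = (24/2)·3.000²·sin(360°/24) = 27.95 mm²); the r=7 sphere at (7.5, -1) contributes a regular 24-gon of circumradius √(7²−3.6²) = 6.003 (area = (24/2)·6.003²·sin(360°/24) = 111.93 mm²); Taking the first minus the rest: starting from the r=3 cylinder (27.95 mm²), the r=7 sphere at (7.5, -1) partially overlaps it — only the 4.17 mm² overlap (of its 111.93 mm²) is removed, clipping the outline — area = 23.78 mm². Overall, the cross-section is a single solid region. Net area = 23.78 mm².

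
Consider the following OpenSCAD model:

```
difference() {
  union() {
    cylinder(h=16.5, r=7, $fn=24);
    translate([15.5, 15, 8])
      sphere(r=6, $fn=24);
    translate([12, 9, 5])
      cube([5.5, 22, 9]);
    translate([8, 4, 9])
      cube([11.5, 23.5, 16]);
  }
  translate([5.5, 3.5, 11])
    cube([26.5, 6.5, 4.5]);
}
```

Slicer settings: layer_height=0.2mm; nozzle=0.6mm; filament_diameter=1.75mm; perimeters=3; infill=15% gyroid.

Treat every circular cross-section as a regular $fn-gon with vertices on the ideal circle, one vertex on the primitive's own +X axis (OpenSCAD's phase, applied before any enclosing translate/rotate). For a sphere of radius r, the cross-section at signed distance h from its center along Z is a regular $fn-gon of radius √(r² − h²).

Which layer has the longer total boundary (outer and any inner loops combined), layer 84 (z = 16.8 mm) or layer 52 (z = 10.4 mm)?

layer 52 (z = 10.4 mm)

Layer 84 (z = 16.8): the cylinder is not intersected at this z (z outside [0, 16.5]); the sphere at (15.5, 15) is absent (|z−center|=8.800 > r=6); the cube at (12, 9) is not intersected at this z (z outside [5, 14]); the cube at (8, 4) (footprint 11.5×23.5) is included at this height (perimeter 70.00 mm); Taking the union: only the 11.5×23.5 cube at (8, 4) is present, so the union is just that shape — boundary = 70.00 mm; the cube at (5.5, 3.5) does not reach this height (z outside [11, 15.5]); Subtracting the remaining from the first: none of the subtracted shapes is present at this height, so the result so far is unchanged — boundary = 70.00 mm. So its perimeter = 70.00 mm. Layer 52 (z = 10.4): the r=7 cylinder contributes a regular 24-gon of circumradius 7 (perimeter = 2·24·7.000·sin(180°/24) = 43.86 mm); the r=6 sphere at (15.5, 15) slices to a regular 24-gon of circumradius 5.499 (√(r²−h²) with h=2.4 from center) (perimeter = 2·24·5.499·sin(180°/24) = 34.45 mm); the 5.5×22 cube at (12, 9) contributes its full rectangle (perimeter 55.00 mm); the cube at (8, 4) is present — its section is the full 11.5×23.5 rectangle (perimeter 70.00 mm); Combining (union): the regions partially overlap (shared area 188.16 mm²), so the edge portions inside another operand are dropped and the merged outline is re-measured after clipping — boundary = 121.62 mm; the cube at (5.5, 3.5) does not reach this height (z outside [11, 15.5]); After the difference (first − rest): none of the subtracted shapes is present at this height, so that combined region is unchanged — boundary = 121.62 mm. So its perimeter = 121.62 mm. Layer 52 is larger (121.62 vs 70.00 mm).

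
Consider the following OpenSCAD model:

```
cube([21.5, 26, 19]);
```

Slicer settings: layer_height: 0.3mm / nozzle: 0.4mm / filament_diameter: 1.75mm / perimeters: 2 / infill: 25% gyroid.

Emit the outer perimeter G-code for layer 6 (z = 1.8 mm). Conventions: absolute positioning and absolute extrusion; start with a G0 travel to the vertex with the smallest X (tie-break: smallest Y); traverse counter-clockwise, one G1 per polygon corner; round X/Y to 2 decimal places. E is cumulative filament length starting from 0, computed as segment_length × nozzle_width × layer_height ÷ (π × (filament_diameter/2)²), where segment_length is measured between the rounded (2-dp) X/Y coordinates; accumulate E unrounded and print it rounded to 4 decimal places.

G0 X0.00 Y0.00 Z1.80
G1 X21.50 Y0.00 E1.0726
G1 X21.50 Y26.00 E2.3698
G1 X0.00 Y26.00 E3.4424
G1 X0.00 Y0.00 E4.7396

At z = 1.8 mm: the cube (footprint 21.5×26) is included at this height. The outline is a single polygon with 4 vertices. Extrusion per mm of travel: 0.4 × 0.3 / (π × 0.875²) = 0.049890. Accumulating E over each segment gives final E = 4.7396.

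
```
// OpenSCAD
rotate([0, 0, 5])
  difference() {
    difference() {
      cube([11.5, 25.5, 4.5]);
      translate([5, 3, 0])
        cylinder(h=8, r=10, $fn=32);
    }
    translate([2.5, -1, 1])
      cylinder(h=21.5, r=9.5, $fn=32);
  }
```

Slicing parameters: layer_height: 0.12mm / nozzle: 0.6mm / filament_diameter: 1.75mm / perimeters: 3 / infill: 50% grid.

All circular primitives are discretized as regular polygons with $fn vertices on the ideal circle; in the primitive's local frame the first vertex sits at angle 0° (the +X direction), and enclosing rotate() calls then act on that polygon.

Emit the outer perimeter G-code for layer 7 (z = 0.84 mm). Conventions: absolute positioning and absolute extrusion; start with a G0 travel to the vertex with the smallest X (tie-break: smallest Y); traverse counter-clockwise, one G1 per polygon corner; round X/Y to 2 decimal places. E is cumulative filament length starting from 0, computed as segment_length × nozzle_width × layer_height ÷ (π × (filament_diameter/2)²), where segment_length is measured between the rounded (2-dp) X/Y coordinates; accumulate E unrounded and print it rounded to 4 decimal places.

G0 X-2.22 Y25.40 Z0.84
G1 X-1.01 Y11.57 E0.4156
G1 X0.10 Y12.29 E0.4552
G1 X1.92 Y13.02 E0.5139
G1 X3.85 Y13.39 E0.5727
G1 X5.81 Y13.36 E0.6314
G1 X7.73 Y12.96 E0.6901
G1 X9.53 Y12.19 E0.7487
G1 X10.54 Y11.50 E0.7853
G1 X9.23 Y26.41 E1.2333
G1 X-2.22 Y25.40 E1.5774

At z = 0.84 mm: the 11.5×25.5 cube contributes its full rectangle; the cylinder at (5, 3): section is a regular 32-gon, circumradius r=10; Taking the first minus the rest: starting from the 11.5×25.5 cube, the r=10 cylinder at (5, 3) partially overlaps it — only the 142.00 mm² overlap (of its 312.14 mm²) is removed, clipping the outline — 1 connected region; the cylinder at (2.5, -1) does not reach this height (z outside [1, 22.5]); After the difference (first − rest): none of the subtracted shapes is present at this height, so the result so far is unchanged — 1 connected region; (whole slice rotated 5° about Z — lengths, areas and connectivity unchanged). The outline is a single polygon with 10 vertices. Extrusion per mm of travel: 0.6 × 0.12 / (π × 0.875²) = 0.029934. Accumulating E over each segment gives final E = 1.5774.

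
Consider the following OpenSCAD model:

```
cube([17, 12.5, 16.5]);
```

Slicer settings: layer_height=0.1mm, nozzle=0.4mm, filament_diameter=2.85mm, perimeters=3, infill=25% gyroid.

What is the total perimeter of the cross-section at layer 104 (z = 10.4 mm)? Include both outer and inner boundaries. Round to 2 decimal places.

59.00 mm

At z = 10.4 mm: the 17×12.5 cube contributes its full rectangle (perimeter 59.00 mm). Overall, the cross-section is a single solid region. Total boundary length (outer) = 59.00 mm.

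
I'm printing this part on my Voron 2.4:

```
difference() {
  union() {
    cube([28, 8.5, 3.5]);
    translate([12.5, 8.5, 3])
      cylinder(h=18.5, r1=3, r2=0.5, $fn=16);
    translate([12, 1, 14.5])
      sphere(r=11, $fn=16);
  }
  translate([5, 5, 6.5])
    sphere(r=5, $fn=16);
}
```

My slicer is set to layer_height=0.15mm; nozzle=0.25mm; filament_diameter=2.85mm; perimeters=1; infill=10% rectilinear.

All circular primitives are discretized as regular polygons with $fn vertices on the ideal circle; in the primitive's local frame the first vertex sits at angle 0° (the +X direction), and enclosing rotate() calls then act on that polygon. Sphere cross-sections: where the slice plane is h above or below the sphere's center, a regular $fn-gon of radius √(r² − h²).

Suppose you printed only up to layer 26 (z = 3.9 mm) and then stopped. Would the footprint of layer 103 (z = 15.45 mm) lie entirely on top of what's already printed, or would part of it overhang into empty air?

Compare the two slices. At z = 3.9: the cube is not intersected at this z (z outside [0, 3.5]); the cone at (12.5, 8.5) contributes a regular 16-gon of circumradius 2.878 (interpolated between r1=3 and r2=0.5 at t=0.049) (area = (16/2)·2.878²·sin(360°/16) = 25.36 mm²); the sphere at (12, 1): section is a regular 16-gon, circumradius = √(r²−h²) = √(11²−10.6²) = 2.939 (area = (16/2)·2.939²·sin(360°/16) = 26.45 mm²); Taking the union: the 2 present regions are separate (no shared area or edge), so areas and boundary lengths simply add and each stays a separate island — area = 51.82 mm²; the r=5 sphere at (5, 5) slices to a regular 16-gon of circumradius 4.271 (√(r²−h²) with h=2.6 from center) (area = (16/2)·4.271²·sin(360°/16) = 55.84 mm²); After the difference (first − rest): starting from that combined region (51.82 mm²), the r=5 sphere at (5, 5) misses the remaining region (no effect) — area = 51.82 mm². At z = 15.45: the cube is absent (z outside [0, 3.5]); the cone at (12.5, 8.5): at t=0.673 of its height the radius interpolates to r₁+(r₂−r₁)t = 1.318, giving a regular 16-gon of that circumradius (area = (16/2)·1.318²·sin(360°/16) = 5.31 mm²); the r=11 sphere at (12, 1) contributes a regular 16-gon of circumradius √(11²−0.95²) = 10.959 (area = (16/2)·10.959²·sin(360°/16) = 367.67 mm²); Combining (union): the cone at (12.5, 8.5) lies entirely inside the r=11 sphere at (12, 1), so the union is just the r=11 sphere at (12, 1) — area = 367.67 mm²; the sphere at (5, 5) is absent (|z−center|=8.950 > r=5); Subtracting the remaining from the first: none of the subtracted shapes is present at this height, so that combined region is unchanged — area = 367.67 mm². Checking containment: at z = 15.45 the cross-section extends beyond the z = 3.9 cross-section by about 315.86 mm².

part overhangs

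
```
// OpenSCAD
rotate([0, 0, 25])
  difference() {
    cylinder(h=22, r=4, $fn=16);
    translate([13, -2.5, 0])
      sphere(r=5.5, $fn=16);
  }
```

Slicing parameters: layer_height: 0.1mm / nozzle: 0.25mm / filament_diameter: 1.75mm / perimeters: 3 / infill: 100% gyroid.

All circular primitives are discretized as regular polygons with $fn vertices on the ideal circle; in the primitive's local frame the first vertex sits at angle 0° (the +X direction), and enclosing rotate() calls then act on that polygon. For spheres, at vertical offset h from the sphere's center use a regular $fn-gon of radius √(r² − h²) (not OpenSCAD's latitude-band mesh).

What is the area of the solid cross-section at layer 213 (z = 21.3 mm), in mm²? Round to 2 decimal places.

48.98 mm²

At z = 21.3 mm: the r=4 cylinder gives a regular 16-gon of circumradius 4 (constant along its height) (area = (16/2)·4.000²·sin(360°/16) = 48.98 mm²); the sphere at (13, -2.5) is absent (|z−center|=21.300 > r=5.5); After the difference (first − rest): none of the subtracted shapes is present at this height, so the r=4 cylinder is unchanged — area = 48.98 mm²; (rotated 25° about Z; rotation is an isometry so areas/perimeters/island counts are preserved). Overall, the cross-section is a single solid region. Net area = 48.98 mm².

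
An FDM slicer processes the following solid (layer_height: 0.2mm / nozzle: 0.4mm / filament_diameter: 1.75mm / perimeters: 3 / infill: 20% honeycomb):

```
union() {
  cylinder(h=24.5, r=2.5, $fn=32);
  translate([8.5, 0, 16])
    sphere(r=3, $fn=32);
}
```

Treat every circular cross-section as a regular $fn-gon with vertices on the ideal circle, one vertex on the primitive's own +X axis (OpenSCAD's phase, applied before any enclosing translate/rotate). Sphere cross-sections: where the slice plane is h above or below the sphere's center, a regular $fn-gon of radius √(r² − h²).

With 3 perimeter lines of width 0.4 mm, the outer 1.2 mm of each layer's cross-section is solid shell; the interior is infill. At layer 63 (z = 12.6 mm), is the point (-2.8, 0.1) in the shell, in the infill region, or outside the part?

At z = 12.6 mm: the r=2.5 cylinder gives a regular 32-gon of circumradius 2.5 (constant along its height); the sphere at (8.5, 0) is not intersected at this z (|z−center|=3.400 > r=3); Merging all regions: only the r=2.5 cylinder is present, so the union is just that shape — 1 connected region. Overall, the cross-section is a single solid region. The nearest boundary edge runs (-2.45, 0.49)→(-2.50, 0.00); distance from the point to it = 0.31 mm. The point is not inside any of the regions above, so it lies outside the cross-section (0.31 mm from the nearest boundary).

outside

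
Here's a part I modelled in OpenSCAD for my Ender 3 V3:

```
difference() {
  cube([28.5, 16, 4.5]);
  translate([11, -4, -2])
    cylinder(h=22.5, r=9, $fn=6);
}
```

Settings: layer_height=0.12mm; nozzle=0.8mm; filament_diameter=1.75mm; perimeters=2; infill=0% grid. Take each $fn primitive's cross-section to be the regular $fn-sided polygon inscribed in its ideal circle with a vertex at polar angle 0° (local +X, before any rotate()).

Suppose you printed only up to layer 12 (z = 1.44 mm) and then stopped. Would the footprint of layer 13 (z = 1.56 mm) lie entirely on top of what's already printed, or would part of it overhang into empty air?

entirely on top

Compare the two slices. At z = 1.44: the cube (footprint 28.5×16) is included at this height (area 456.00 mm²); the r=9 cylinder at (11, -4) gives a regular 6-gon of circumradius 9 (constant along its height) (area = (6/2)·9.000²·sin(360°/6) = 210.44 mm²); Taking the first minus the rest: starting from the 28.5×16 cube (456.00 mm²), the r=9 cylinder at (11, -4) partially overlaps it — only the 42.46 mm² overlap (of its 210.44 mm²) is removed, clipping the outline — area = 413.54 mm². At z = 1.56: the cube is present — its section is the full 28.5×16 rectangle (area 456.00 mm²); the r=9 cylinder at (11, -4) contributes a regular 6-gon of circumradius 9 (area = (6/2)·9.000²·sin(360°/6) = 210.44 mm²); Subtracting the remaining from the first: starting from the 28.5×16 cube (456.00 mm²), the r=9 cylinder at (11, -4) partially overlaps it — only the 42.46 mm² overlap (of its 210.44 mm²) is removed, clipping the outline — area = 413.54 mm². Checking containment: the cross-section at z = 1.56 is a subset of the cross-section at z = 1.44.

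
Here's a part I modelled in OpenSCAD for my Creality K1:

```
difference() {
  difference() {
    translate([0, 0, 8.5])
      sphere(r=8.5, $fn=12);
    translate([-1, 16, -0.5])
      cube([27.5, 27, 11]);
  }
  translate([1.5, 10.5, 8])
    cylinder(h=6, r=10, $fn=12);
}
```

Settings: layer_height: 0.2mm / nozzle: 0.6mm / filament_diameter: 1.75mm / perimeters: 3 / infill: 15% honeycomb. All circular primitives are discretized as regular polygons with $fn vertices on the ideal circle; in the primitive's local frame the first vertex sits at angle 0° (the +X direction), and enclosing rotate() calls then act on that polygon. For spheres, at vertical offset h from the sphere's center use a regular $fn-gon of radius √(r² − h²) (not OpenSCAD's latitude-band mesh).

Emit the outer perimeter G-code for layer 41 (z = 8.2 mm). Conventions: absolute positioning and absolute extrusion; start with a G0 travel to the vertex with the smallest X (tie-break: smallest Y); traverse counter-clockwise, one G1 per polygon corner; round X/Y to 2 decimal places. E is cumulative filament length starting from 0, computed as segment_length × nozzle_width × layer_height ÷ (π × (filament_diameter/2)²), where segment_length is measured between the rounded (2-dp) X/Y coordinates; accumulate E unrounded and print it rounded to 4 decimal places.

G0 X-8.49 Y0.00 Z8.20
G1 X-7.36 Y-4.25 E0.2194
G1 X-4.25 Y-7.36 E0.4388
G1 X0.00 Y-8.49 E0.6582
G1 X4.25 Y-7.36 E0.8776
G1 X7.36 Y-4.25 E1.0971
G1 X8.49 Y0.00 E1.3165
G1 X7.68 Y3.02 E1.4724
G1 X6.50 Y1.84 E1.5557
G1 X1.50 Y0.50 E1.8140
G1 X-3.50 Y1.84 E2.0722
G1 X-6.63 Y4.97 E2.2931
G1 X-7.36 Y4.25 E2.3442
G1 X-8.49 Y0.00 E2.5636

At z = 8.2 mm: the sphere: section is a regular 12-gon, circumradius = √(r²−h²) = √(8.5²−0.3²) = 8.495; the 27.5×27 cube at (-1, 16) contributes its full rectangle; After the difference (first − rest): starting from the r=8.5 sphere, the 27.5×27 cube at (-1, 16) misses the remaining region (no effect) — 1 connected region; the cylinder at (1.5, 10.5): section is a regular 12-gon, circumradius r=10; Taking the first minus the rest: starting from the result so far, the r=10 cylinder at (1.5, 10.5) partially overlaps it — only the 76.01 mm² overlap (of its 300.00 mm²) is removed, clipping the outline — 1 connected region. The outline is a single polygon with 13 vertices. Extrusion per mm of travel: 0.6 × 0.2 / (π × 0.875²) = 0.049890. Accumulating E over each segment gives final E = 2.5636.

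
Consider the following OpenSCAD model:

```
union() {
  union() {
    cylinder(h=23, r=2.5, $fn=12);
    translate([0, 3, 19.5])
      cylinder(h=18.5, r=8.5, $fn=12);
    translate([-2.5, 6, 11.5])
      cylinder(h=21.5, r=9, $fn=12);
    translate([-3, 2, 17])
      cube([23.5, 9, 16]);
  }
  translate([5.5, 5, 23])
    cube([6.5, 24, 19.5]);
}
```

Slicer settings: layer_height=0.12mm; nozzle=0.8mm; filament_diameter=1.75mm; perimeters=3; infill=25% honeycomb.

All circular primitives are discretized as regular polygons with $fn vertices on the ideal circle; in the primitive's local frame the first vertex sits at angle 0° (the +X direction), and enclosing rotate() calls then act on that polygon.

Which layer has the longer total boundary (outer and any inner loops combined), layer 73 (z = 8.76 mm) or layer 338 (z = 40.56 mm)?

layer 338 (z = 40.56 mm)

Layer 73 (z = 8.76): the r=2.5 cylinder contributes a regular 12-gon of circumradius 2.5 (perimeter = 2·12·2.500·sin(180°/12) = 15.53 mm); the cylinder at (0, 3) is absent (z outside [19.5, 38]); the cylinder at (-2.5, 6) is absent (z outside [11.5, 33]); the cube at (-3, 2) does not reach this height (z outside [17, 33]); Merging all regions: only the r=2.5 cylinder is present, so the union is just that shape — boundary = 15.53 mm; the cube at (5.5, 5) is absent (z outside [23, 42.5]); Taking the union: only the result so far is present, so the union is just that shape — boundary = 15.53 mm. So its perimeter = 15.53 mm. Layer 338 (z = 40.56): the cylinder is not intersected at this z (z outside [0, 23]); the cylinder at (0, 3) does not reach this height (z outside [19.5, 38]); the cylinder at (-2.5, 6) is not intersected at this z (z outside [11.5, 33]); the cube at (-3, 2) is not intersected at this z (z outside [17, 33]); Combining (union): nothing is present at this height; the cube at (5.5, 5) (footprint 6.5×24) is included at this height (perimeter 61.00 mm); Taking the union: only the 6.5×24 cube at (5.5, 5) is present, so the union is just that shape — boundary = 61.00 mm. So its perimeter = 61.00 mm. Layer 338 is larger (61.00 vs 15.53 mm).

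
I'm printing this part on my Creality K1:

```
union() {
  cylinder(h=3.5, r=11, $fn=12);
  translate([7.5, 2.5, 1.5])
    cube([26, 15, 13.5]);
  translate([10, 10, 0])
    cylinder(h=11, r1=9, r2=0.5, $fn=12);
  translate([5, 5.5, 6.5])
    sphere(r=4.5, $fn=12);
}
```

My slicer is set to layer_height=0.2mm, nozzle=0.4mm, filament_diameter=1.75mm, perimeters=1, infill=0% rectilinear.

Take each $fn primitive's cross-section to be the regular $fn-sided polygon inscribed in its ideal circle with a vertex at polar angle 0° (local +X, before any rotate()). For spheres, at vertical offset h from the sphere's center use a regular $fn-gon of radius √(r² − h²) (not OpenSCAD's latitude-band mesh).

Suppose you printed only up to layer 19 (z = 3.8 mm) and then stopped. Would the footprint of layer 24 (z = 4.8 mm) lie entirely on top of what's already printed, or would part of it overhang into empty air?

Compare the two slices. At z = 3.8: the cylinder does not reach this height (z outside [0, 3.5]); the cube at (7.5, 2.5) is present — its section is the full 26×15 rectangle (area 390.00 mm²); the cone at (10, 10): at t=0.345 of its height the radius interpolates to r₁+(r₂−r₁)t = 6.064, giving a regular 12-gon of that circumradius (area = (12/2)·6.064²·sin(360°/12) = 110.30 mm²); the r=4.5 sphere at (5, 5.5) contributes a regular 12-gon of circumradius √(4.5²−2.7²) = 3.600 (area = (12/2)·3.600²·sin(360°/12) = 38.88 mm²); Combining (union): the regions partially overlap — summed areas 539.18 mm² minus the doubly-counted overlap 96.32 mm² gives 442.86 mm² — area = 442.86 mm². At z = 4.8: the cylinder is absent (z outside [0, 3.5]); the cube at (7.5, 2.5) is present — its section is the full 26×15 rectangle (area 390.00 mm²); the cone at (10, 10): at t=0.436 of its height the radius interpolates to r₁+(r₂−r₁)t = 5.291, giving a regular 12-gon of that circumradius (area = (12/2)·5.291²·sin(360°/12) = 83.98 mm²); the r=4.5 sphere at (5, 5.5) slices to a regular 12-gon of circumradius 4.167 (√(r²−h²) with h=1.7 from center) (area = (12/2)·4.167²·sin(360°/12) = 52.08 mm²); Combining (union): the regions partially overlap — summed areas 526.06 mm² minus the doubly-counted overlap 80.54 mm² gives 445.52 mm² — area = 445.52 mm². Checking containment: at z = 4.8 the cross-section extends beyond the z = 3.8 cross-section by about 7.68 mm².

part overhangs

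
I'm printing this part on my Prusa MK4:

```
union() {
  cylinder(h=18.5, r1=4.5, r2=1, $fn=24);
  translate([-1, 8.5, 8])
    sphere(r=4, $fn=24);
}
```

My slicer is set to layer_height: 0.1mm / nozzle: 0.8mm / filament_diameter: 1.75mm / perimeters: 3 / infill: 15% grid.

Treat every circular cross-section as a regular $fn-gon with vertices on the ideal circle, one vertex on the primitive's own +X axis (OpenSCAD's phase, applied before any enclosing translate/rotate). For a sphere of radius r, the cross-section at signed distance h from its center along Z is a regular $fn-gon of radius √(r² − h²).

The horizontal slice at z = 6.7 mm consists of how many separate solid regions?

2

At z = 6.7 mm: the cone: at t=0.362 of its height the radius interpolates to r₁+(r₂−r₁)t = 3.232, giving a regular 24-gon of that circumradius; the r=4 sphere at (-1, 8.5) slices to a regular 24-gon of circumradius 3.783 (√(r²−h²) with h=1.3 from center); Combining (union): the 2 present regions are separate (no shared area or edge), so areas and boundary lengths simply add and each stays a separate island — 2 connected regions. The result has 2 disconnected regions.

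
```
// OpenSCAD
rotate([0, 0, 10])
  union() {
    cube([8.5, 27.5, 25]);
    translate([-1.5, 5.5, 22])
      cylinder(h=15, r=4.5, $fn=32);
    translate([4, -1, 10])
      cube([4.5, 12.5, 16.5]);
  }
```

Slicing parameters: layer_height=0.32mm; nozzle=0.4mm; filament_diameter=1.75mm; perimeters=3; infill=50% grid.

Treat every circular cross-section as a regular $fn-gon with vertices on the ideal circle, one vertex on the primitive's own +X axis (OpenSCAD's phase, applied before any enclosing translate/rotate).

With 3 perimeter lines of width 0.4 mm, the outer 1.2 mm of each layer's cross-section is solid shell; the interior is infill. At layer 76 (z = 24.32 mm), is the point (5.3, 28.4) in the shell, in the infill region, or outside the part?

At z = 24.32 mm: the cube (footprint 8.5×27.5) is included at this height; the r=4.5 cylinder at (-1.5, 5.5) gives a regular 32-gon of circumradius 4.5 (constant along its height); the cube at (4, -1) (footprint 4.5×12.5) is included at this height; Taking the union: the regions partially overlap (shared area 70.16 mm²), so overlapping operands fuse into one piece — 1 connected region; (whole slice rotated 10° about Z — lengths, areas and connectivity unchanged). Overall, the cross-section is a single solid region. Undo the 10° rotation: the query point maps to (10.151, 27.048) in the un-rotated model frame. The nearest boundary edge runs (8.50, 27.50)→(8.50, 11.50); distance from the point to it = 1.65 mm. The point is not inside any of the regions above, so it lies outside the cross-section (1.65 mm from the nearest boundary).

outside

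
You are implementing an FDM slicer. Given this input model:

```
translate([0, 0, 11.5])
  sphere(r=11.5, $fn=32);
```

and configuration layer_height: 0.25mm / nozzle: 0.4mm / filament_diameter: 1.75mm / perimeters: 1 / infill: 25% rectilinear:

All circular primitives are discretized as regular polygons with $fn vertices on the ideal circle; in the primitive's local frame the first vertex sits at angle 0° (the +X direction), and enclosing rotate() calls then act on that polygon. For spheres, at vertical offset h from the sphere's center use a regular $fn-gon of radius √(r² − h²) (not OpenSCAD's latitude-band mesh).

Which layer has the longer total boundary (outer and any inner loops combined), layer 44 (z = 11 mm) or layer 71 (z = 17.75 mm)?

Layer 44 (z = 11): the r=11.5 sphere contributes a regular 32-gon of circumradius √(11.5²−0.5²) = 11.489 (perimeter = 2·32·11.489·sin(180°/32) = 72.07 mm). So its perimeter = 72.07 mm. Layer 71 (z = 17.75): the r=11.5 sphere slices to a regular 32-gon of circumradius 9.653 (√(r²−h²) with h=6.25 from center) (perimeter = 2·32·9.653·sin(180°/32) = 60.56 mm). So its perimeter = 60.56 mm. Layer 44 is larger (72.07 vs 60.56 mm).

layer 44 (z = 11 mm)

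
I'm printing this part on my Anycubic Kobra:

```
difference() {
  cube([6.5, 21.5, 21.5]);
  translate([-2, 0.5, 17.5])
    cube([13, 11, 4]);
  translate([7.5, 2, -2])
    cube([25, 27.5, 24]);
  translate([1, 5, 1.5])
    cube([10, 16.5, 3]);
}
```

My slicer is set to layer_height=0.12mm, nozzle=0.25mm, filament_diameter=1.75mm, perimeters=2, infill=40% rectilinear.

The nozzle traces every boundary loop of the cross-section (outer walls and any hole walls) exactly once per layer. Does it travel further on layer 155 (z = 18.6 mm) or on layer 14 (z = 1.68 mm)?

layer 14 (z = 1.68 mm)

Layer 155 (z = 18.6): the cube is present — its section is the full 6.5×21.5 rectangle (perimeter 56.00 mm); the cube at (-2, 0.5) (footprint 13×11) is included at this height (perimeter 48.00 mm); the cube at (7.5, 2) is present — its section is the full 25×27.5 rectangle (perimeter 105.00 mm); the cube at (1, 5) is not intersected at this z (z outside [1.5, 4.5]); Taking the first minus the rest: starting from the 6.5×21.5 cube, the 13×11 cube at (-2, 0.5) partially overlaps it — only the 71.50 mm² overlap (of its 143.00 mm²) is removed, clipping the outline; the 25×27.5 cube at (7.5, 2) misses the remaining region (no effect) — boundary = 47.00 mm. So its perimeter = 47.00 mm. Layer 14 (z = 1.68): the cube is present — its section is the full 6.5×21.5 rectangle (perimeter 56.00 mm); the cube at (-2, 0.5) is absent (z outside [17.5, 21.5]); the cube at (7.5, 2) is present — its section is the full 25×27.5 rectangle (perimeter 105.00 mm); the cube at (1, 5) is present — its section is the full 10×16.5 rectangle (perimeter 53.00 mm); After the difference (first − rest): starting from the 6.5×21.5 cube, the 25×27.5 cube at (7.5, 2) misses the remaining region (no effect); the 10×16.5 cube at (1, 5) partially overlaps it — only the 90.75 mm² overlap (of its 165.00 mm²) is removed, clipping the outline — boundary = 56.00 mm. So its perimeter = 56.00 mm. Layer 14 is larger (56.00 vs 47.00 mm).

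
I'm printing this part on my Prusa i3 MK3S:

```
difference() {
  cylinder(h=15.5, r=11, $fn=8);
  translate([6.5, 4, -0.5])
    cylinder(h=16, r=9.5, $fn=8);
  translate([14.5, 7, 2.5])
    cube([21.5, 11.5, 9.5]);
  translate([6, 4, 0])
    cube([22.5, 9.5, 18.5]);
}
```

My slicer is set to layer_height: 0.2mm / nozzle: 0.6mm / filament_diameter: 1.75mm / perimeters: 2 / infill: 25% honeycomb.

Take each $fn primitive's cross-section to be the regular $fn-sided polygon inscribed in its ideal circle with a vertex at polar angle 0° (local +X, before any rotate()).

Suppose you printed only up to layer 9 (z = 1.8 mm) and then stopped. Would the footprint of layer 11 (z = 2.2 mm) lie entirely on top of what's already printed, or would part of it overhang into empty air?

entirely on top

Compare the two slices. At z = 1.8: the r=11 cylinder gives a regular 8-gon of circumradius 11 (constant along its height) (area = (8/2)·11.000²·sin(360°/8) = 342.24 mm²); the r=9.5 cylinder at (6.5, 4) contributes a regular 8-gon of circumradius 9.5 (area = (8/2)·9.500²·sin(360°/8) = 255.27 mm²); the cube at (14.5, 7) does not reach this height (z outside [2.5, 12]); the 22.5×9.5 cube at (6, 4) contributes its full rectangle (area 213.75 mm²); Subtracting the remaining from the first: starting from the r=11 cylinder (342.24 mm²), the r=9.5 cylinder at (6.5, 4) partially overlaps it — only the 151.42 mm² overlap (of its 255.27 mm²) is removed, clipping the outline; the 22.5×9.5 cube at (6, 4) misses the remaining region (no effect) — area = 190.82 mm². At z = 2.2: the r=11 cylinder contributes a regular 8-gon of circumradius 11 (area = (8/2)·11.000²·sin(360°/8) = 342.24 mm²); the r=9.5 cylinder at (6.5, 4) contributes a regular 8-gon of circumradius 9.5 (area = (8/2)·9.500²·sin(360°/8) = 255.27 mm²); the cube at (14.5, 7) is absent (z outside [2.5, 12]); the 22.5×9.5 cube at (6, 4) contributes its full rectangle (area 213.75 mm²); Taking the first minus the rest: starting from the r=11 cylinder (342.24 mm²), the r=9.5 cylinder at (6.5, 4) partially overlaps it — only the 151.42 mm² overlap (of its 255.27 mm²) is removed, clipping the outline; the 22.5×9.5 cube at (6, 4) misses the remaining region (no effect) — area = 190.82 mm². Checking containment: the cross-section at z = 2.2 is a subset of the cross-section at z = 1.8.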